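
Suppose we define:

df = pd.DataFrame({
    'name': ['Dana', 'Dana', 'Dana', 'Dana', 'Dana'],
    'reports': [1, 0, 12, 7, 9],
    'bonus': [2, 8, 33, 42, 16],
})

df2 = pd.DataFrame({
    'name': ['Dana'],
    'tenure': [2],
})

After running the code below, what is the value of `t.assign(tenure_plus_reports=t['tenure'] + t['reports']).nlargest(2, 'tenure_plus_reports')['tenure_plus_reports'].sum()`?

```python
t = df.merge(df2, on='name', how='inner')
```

25

merge on 'name' (how='inner') → 5 rows:
   name  reports  bonus  tenure
0  Dana        1      2       2
1  Dana        0      8       2
2  Dana       12     33       2
3  Dana        7     42       2
4  Dana        9     16       2
add column tenure_plus_reports = t['tenure'] + t['reports']:
   name  reports  bonus  tenure  tenure_plus_reports
0  Dana        1      2       2                    3
1  Dana        0      8       2                    2
2  Dana       12     33       2                   14
3  Dana        7     42       2                    9
4  Dana        9     16       2                   11
take 2 rows with largest tenure_plus_reports:
   name  reports  bonus  tenure  tenure_plus_reports
2  Dana       12     33       2                   14
4  Dana        9     16       2                   11
Reading off the sum of column 'tenure_plus_reports', we get 25.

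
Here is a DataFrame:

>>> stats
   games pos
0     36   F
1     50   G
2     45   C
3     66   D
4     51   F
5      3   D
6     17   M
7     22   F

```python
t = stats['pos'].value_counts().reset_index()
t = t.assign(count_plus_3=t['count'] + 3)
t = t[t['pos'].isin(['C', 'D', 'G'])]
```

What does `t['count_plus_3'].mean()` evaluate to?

value_counts of pos:
pos
F    3
D    2
G    1
C    1
M    1
Name: count, dtype: int64
reset_index():
  pos  count
0   F      3
1   D      2
2   G      1
3   C      1
4   M      1
add column count_plus_3 = t['count'] + 3:
  pos  count  count_plus_3
0   F      3             6
1   D      2             5
2   G      1             4
3   C      1             4
4   M      1             4
filter rows where pos in ['C', 'D', 'G']:
  pos  count  count_plus_3
1   D      2             5
2   G      1             4
3   C      1             4

4.33333333333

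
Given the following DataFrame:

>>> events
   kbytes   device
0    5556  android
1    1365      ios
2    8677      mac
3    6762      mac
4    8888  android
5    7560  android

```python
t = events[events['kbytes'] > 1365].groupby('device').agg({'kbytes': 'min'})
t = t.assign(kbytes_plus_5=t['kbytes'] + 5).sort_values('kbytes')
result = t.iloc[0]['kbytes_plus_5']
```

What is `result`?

filter rows where kbytes > 1365:
   kbytes   device
0    5556  android
2    8677      mac
3    6762      mac
4    8888  android
5    7560  android
group by device, min of kbytes:
         kbytes
device         
android    5556
mac        6762
add column kbytes_plus_5 = t['kbytes'] + 5:
         kbytes  kbytes_plus_5
device                        
android    5556           5561
mac        6762           6767
sort by kbytes:
         kbytes  kbytes_plus_5
device                        
android    5556           5561
mac        6762           6767
Taking the value at position 0, column 'kbytes_plus_5' gives 5561.

5561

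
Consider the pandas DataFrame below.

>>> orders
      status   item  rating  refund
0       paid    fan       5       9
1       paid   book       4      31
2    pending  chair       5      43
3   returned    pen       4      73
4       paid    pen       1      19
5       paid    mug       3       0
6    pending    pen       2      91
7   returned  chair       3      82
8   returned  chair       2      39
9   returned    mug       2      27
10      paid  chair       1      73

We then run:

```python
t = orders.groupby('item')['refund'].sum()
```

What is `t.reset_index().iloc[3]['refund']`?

27

group by item, sum of refund:
item
book      31
chair    237
fan        9
mug       27
pen      183
Name: refund, dtype: int64
reset_index():
    item  refund
0   book      31
1  chair     237
2    fan       9
3    mug      27
4    pen     183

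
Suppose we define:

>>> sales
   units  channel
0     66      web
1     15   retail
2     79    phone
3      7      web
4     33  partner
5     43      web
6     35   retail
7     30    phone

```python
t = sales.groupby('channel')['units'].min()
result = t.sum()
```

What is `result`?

85

group by channel, min of units:
channel
partner    33
phone      30
retail     15
web         7
Name: units, dtype: int64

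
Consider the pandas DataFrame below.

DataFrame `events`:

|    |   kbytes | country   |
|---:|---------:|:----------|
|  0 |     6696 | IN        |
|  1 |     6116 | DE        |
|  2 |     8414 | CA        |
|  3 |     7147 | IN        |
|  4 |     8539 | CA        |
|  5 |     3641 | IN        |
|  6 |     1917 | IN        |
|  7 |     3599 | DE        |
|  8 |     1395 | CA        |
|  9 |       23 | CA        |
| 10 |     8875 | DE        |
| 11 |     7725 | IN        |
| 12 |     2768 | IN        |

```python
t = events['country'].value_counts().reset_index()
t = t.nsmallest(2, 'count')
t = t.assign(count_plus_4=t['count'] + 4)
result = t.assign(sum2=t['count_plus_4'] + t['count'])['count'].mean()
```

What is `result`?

3.5

value_counts of country:
country
IN    6
CA    4
DE    3
Name: count, dtype: int64
reset_index():
  country  count
0      IN      6
1      CA      4
2      DE      3
take 2 rows with smallest count:
  country  count
2      DE      3
1      CA      4
add column count_plus_4 = t['count'] + 4:
  country  count  count_plus_4
2      DE      3             7
1      CA      4             8
add column sum2 = t['count_plus_4'] + t['count']:
  country  count  count_plus_4  sum2
2      DE      3             7    10
1      CA      4             8    12
Finally, mean of column 'count' = 3.5.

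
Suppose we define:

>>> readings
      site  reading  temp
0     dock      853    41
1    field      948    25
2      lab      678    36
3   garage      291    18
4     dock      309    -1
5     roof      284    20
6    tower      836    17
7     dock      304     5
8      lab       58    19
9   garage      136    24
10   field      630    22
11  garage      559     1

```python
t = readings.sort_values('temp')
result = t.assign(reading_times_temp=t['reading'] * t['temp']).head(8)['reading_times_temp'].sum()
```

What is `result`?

41862

sort by temp:
      site  reading  temp
4     dock      309    -1
11  garage      559     1
7     dock      304     5
6    tower      836    17
3   garage      291    18
8      lab       58    19
5     roof      284    20
10   field      630    22
9   garage      136    24
1    field      948    25
2      lab      678    36
0     dock      853    41
add column reading_times_temp = t['reading'] * t['temp']:
      site  reading  temp  reading_times_temp
4     dock      309    -1                -309
11  garage      559     1                 559
7     dock      304     5                1520
6    tower      836    17               14212
3   garage      291    18                5238
8      lab       58    19                1102
5     roof      284    20                5680
10   field      630    22               13860
9   garage      136    24                3264
1    field      948    25               23700
2      lab      678    36               24408
0     dock      853    41               34973
take first 8 rows:
      site  reading  temp  reading_times_temp
4     dock      309    -1                -309
11  garage      559     1                 559
7     dock      304     5                1520
6    tower      836    17               14212
3   garage      291    18                5238
8      lab       58    19                1102
5     roof      284    20                5680
10   field      630    22               13860
Then the sum of column 'reading_times_temp': 41862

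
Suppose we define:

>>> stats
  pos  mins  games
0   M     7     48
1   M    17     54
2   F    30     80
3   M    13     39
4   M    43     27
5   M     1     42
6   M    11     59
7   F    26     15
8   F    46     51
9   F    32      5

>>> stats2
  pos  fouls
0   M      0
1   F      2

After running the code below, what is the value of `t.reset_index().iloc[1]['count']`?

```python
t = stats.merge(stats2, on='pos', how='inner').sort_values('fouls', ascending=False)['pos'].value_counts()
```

4

merge on 'pos' (how='inner') → 10 rows:
  pos  mins  games  fouls
0   M     7     48      0
1   M    17     54      0
2   F    30     80      2
3   M    13     39      0
4   M    43     27      0
5   M     1     42      0
6   M    11     59      0
7   F    26     15      2
8   F    46     51      2
9   F    32      5      2
sort by fouls descending:
  pos  mins  games  fouls
2   F    30     80      2
7   F    26     15      2
8   F    46     51      2
9   F    32      5      2
0   M     7     48      0
1   M    17     54      0
3   M    13     39      0
4   M    43     27      0
5   M     1     42      0
6   M    11     59      0
value_counts of pos:
pos
M    6
F    4
Name: count, dtype: int64
reset_index():
  pos  count
0   M      6
1   F      4
So iloc[1]['count'] = 4.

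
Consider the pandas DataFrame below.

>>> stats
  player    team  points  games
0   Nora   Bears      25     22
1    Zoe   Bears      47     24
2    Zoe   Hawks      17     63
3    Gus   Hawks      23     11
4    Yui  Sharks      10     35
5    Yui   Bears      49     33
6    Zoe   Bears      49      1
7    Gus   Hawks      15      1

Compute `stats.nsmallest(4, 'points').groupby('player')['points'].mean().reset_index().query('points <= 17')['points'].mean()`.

13.5

take 4 rows with smallest points:
  player    team  points  games
4    Yui  Sharks      10     35
7    Gus   Hawks      15      1
2    Zoe   Hawks      17     63
3    Gus   Hawks      23     11
group by player, mean of points:
player
Gus    19.0
Yui    10.0
Zoe    17.0
Name: points, dtype: float64
reset_index():
  player  points
0    Gus    19.0
1    Yui    10.0
2    Zoe    17.0
filter rows where points <= 17:
  player  points
1    Yui    10.0
2    Zoe    17.0
Hence 13.5.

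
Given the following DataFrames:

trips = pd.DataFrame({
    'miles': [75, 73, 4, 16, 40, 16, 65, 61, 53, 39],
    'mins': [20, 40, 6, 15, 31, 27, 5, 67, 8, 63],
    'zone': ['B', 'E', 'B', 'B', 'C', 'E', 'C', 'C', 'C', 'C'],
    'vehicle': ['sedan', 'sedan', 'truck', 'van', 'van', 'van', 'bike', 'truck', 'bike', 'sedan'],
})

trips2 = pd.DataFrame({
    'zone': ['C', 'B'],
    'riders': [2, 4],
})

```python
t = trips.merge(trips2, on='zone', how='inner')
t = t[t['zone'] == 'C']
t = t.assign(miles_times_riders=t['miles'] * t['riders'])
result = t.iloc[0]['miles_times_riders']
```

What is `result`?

80

merge on 'zone' (how='inner') → 8 rows:
   miles  mins zone vehicle  riders
0     75    20    B   sedan       4
1      4     6    B   truck       4
2     16    15    B     van       4
3     40    31    C     van       2
4     65     5    C    bike       2
5     61    67    C   truck       2
6     53     8    C    bike       2
7     39    63    C   sedan       2
filter rows where zone == 'C':
   miles  mins zone vehicle  riders
3     40    31    C     van       2
4     65     5    C    bike       2
5     61    67    C   truck       2
6     53     8    C    bike       2
7     39    63    C   sedan       2
add column miles_times_riders = t['miles'] * t['riders']:
   miles  mins zone vehicle  riders  miles_times_riders
3     40    31    C     van       2                  80
4     65     5    C    bike       2                 130
5     61    67    C   truck       2                 122
6     53     8    C    bike       2                 106
7     39    63    C   sedan       2                  78
Taking the value at position 0, column 'miles_times_riders' gives 80.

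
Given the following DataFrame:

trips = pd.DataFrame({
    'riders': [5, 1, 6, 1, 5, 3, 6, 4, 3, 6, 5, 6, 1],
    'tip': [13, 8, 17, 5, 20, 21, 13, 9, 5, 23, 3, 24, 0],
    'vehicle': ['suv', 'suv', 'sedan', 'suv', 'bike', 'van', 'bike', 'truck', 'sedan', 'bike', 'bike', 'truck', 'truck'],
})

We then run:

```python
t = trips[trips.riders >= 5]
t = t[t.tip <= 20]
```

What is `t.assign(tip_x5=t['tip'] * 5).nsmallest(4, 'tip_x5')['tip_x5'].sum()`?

230

filter rows where riders >= 5:
    riders  tip vehicle
0        5   13     suv
2        6   17   sedan
4        5   20    bike
6        6   13    bike
9        6   23    bike
10       5    3    bike
11       6   24   truck
filter rows where tip <= 20:
    riders  tip vehicle
0        5   13     suv
2        6   17   sedan
4        5   20    bike
6        6   13    bike
10       5    3    bike
add column tip_x5 = t['tip'] * 5:
    riders  tip vehicle  tip_x5
0        5   13     suv      65
2        6   17   sedan      85
4        5   20    bike     100
6        6   13    bike      65
10       5    3    bike      15
take 4 rows with smallest tip_x5:
    riders  tip vehicle  tip_x5
10       5    3    bike      15
0        5   13     suv      65
6        6   13    bike      65
2        6   17   sedan      85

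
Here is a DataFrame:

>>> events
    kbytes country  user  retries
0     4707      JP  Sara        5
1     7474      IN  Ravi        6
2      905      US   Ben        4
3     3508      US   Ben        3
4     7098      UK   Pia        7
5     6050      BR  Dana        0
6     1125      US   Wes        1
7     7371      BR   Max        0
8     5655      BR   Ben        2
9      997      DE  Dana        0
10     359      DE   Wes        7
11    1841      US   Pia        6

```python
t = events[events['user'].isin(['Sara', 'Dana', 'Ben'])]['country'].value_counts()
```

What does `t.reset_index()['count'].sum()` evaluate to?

filter rows where user in ['Sara', 'Dana', 'Ben']:
   kbytes country  user  retries
0    4707      JP  Sara        5
2     905      US   Ben        4
3    3508      US   Ben        3
5    6050      BR  Dana        0
8    5655      BR   Ben        2
9     997      DE  Dana        0
value_counts of country:
country
US    2
BR    2
JP    1
DE    1
Name: count, dtype: int64
reset_index():
  country  count
0      US      2
1      BR      2
2      JP      1
3      DE      1
Taking the sum of column 'count' gives 6.

6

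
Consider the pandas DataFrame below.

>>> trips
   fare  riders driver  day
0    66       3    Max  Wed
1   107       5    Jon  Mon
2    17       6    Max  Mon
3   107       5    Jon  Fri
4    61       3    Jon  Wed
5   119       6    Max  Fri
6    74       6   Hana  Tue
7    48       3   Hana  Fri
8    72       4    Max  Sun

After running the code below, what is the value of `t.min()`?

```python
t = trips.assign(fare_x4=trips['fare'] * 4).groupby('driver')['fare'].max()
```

74

add column fare_x4 = trips['fare'] * 4:
   fare  riders driver  day  fare_x4
0    66       3    Max  Wed      264
1   107       5    Jon  Mon      428
2    17       6    Max  Mon       68
3   107       5    Jon  Fri      428
4    61       3    Jon  Wed      244
5   119       6    Max  Fri      476
6    74       6   Hana  Tue      296
7    48       3   Hana  Fri      192
8    72       4    Max  Sun      288
group by driver, max of fare:
driver
Hana     74
Jon     107
Max     119
Name: fare, dtype: int64
min of the resulting series → 74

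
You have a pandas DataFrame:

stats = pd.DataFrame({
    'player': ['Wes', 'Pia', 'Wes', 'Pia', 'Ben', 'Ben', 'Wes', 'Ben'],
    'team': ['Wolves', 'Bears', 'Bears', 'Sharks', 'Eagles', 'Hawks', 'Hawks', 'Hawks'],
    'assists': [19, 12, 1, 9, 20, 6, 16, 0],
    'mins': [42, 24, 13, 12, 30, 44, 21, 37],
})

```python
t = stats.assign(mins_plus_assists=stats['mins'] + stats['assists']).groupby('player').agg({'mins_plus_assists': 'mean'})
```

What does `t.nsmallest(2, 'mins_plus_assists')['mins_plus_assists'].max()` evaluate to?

add column mins_plus_assists = stats['mins'] + stats['assists']:
  player    team  assists  mins  mins_plus_assists
0    Wes  Wolves       19    42                 61
1    Pia   Bears       12    24                 36
2    Wes   Bears        1    13                 14
3    Pia  Sharks        9    12                 21
4    Ben  Eagles       20    30                 50
5    Ben   Hawks        6    44                 50
6    Wes   Hawks       16    21                 37
7    Ben   Hawks        0    37                 37
group by player, mean of mins_plus_assists:
        mins_plus_assists
player                   
Ben             45.666667
Pia             28.500000
Wes             37.333333
take 2 rows with smallest mins_plus_assists:
        mins_plus_assists
player                   
Pia             28.500000
Wes             37.333333
max of column 'mins_plus_assists' → 37.3333333333

37.3333333333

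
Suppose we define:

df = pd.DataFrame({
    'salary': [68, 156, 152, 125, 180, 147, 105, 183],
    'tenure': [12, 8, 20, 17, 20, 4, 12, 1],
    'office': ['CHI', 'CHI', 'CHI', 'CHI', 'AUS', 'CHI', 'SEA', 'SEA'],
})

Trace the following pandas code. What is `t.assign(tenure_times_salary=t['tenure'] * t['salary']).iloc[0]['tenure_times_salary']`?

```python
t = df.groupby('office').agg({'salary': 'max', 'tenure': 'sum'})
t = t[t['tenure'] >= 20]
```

group by office: max(salary), sum(tenure):
        salary  tenure
office                
AUS        180      20
CHI        156      61
SEA        183      13
filter rows where tenure >= 20:
        salary  tenure
office                
AUS        180      20
CHI        156      61
add column tenure_times_salary = t['tenure'] * t['salary']:
        salary  tenure  tenure_times_salary
office                                     
AUS        180      20                 3600
CHI        156      61                 9516
Hence 3600.

3600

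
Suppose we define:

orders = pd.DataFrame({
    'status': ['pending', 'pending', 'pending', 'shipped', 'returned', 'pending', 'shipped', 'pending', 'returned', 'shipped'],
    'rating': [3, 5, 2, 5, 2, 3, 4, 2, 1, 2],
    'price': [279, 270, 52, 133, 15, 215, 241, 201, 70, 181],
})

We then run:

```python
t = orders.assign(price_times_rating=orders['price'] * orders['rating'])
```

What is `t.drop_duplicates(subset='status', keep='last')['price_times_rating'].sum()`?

834

add column price_times_rating = orders['price'] * orders['rating']:
     status  rating  price  price_times_rating
0   pending       3    279                 837
1   pending       5    270                1350
2   pending       2     52                 104
3   shipped       5    133                 665
4  returned       2     15                  30
5   pending       3    215                 645
6   shipped       4    241                 964
7   pending       2    201                 402
8  returned       1     70                  70
9   shipped       2    181                 362
drop duplicate status (keep=last):
     status  rating  price  price_times_rating
7   pending       2    201                 402
8  returned       1     70                  70
9   shipped       2    181                 362
sum of column 'price_times_rating' → 834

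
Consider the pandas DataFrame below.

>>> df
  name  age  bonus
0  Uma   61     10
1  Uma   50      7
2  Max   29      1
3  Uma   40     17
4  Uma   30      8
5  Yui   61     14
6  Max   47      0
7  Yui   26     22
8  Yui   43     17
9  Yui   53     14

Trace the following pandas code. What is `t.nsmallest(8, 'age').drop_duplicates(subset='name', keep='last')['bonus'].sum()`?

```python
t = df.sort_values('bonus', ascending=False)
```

sort by bonus descending:
  name  age  bonus
7  Yui   26     22
3  Uma   40     17
8  Yui   43     17
5  Yui   61     14
9  Yui   53     14
0  Uma   61     10
4  Uma   30      8
1  Uma   50      7
2  Max   29      1
6  Max   47      0
take 8 rows with smallest age:
  name  age  bonus
7  Yui   26     22
2  Max   29      1
4  Uma   30      8
3  Uma   40     17
8  Yui   43     17
6  Max   47      0
1  Uma   50      7
9  Yui   53     14
drop duplicate name (keep=last):
  name  age  bonus
6  Max   47      0
1  Uma   50      7
9  Yui   53     14

21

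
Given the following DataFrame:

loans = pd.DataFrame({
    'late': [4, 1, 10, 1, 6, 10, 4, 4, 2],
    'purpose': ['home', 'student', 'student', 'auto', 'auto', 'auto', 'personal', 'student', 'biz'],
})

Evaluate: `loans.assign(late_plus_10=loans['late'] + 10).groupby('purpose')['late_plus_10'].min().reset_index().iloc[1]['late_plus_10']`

12

add column late_plus_10 = loans['late'] + 10:
   late   purpose  late_plus_10
0     4      home            14
1     1   student            11
2    10   student            20
3     1      auto            11
4     6      auto            16
5    10      auto            20
6     4  personal            14
7     4   student            14
8     2       biz            12
group by purpose, min of late_plus_10:
purpose
auto        11
biz         12
home        14
personal    14
student     11
Name: late_plus_10, dtype: int64
reset_index():
    purpose  late_plus_10
0      auto            11
1       biz            12
2      home            14
3  personal            14
4   student            11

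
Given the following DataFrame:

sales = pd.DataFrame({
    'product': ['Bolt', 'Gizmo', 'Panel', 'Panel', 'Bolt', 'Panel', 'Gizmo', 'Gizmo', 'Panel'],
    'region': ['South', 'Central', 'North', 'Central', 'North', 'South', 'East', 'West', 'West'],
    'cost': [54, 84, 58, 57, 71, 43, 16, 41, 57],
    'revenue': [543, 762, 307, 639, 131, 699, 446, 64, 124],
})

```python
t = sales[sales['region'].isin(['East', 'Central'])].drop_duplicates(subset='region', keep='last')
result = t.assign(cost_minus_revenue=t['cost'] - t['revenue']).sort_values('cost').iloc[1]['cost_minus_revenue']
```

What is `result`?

filter rows where region in ['East', 'Central']:
  product   region  cost  revenue
1   Gizmo  Central    84      762
3   Panel  Central    57      639
6   Gizmo     East    16      446
drop duplicate region (keep=last):
  product   region  cost  revenue
3   Panel  Central    57      639
6   Gizmo     East    16      446
add column cost_minus_revenue = t['cost'] - t['revenue']:
  product   region  cost  revenue  cost_minus_revenue
3   Panel  Central    57      639                -582
6   Gizmo     East    16      446                -430
sort by cost:
  product   region  cost  revenue  cost_minus_revenue
6   Gizmo     East    16      446                -430
3   Panel  Central    57      639                -582
Then the value at position 1, column 'cost_minus_revenue': -582

-582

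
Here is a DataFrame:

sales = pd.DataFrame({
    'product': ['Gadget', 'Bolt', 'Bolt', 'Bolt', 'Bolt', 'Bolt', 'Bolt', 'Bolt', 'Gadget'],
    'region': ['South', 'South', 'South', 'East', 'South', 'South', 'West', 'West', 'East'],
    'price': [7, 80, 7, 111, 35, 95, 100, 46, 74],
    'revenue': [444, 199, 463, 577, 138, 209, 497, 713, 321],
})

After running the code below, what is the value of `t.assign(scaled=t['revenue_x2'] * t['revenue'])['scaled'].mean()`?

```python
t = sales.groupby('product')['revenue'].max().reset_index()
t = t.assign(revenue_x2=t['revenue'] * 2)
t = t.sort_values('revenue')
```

705505.0

group by product, max of revenue:
product
Bolt      713
Gadget    444
Name: revenue, dtype: int64
reset_index():
  product  revenue
0    Bolt      713
1  Gadget      444
add column revenue_x2 = t['revenue'] * 2:
  product  revenue  revenue_x2
0    Bolt      713        1426
1  Gadget      444         888
sort by revenue:
  product  revenue  revenue_x2
1  Gadget      444         888
0    Bolt      713        1426
add column scaled = t['revenue_x2'] * t['revenue']:
  product  revenue  revenue_x2   scaled
1  Gadget      444         888   394272
0    Bolt      713        1426  1016738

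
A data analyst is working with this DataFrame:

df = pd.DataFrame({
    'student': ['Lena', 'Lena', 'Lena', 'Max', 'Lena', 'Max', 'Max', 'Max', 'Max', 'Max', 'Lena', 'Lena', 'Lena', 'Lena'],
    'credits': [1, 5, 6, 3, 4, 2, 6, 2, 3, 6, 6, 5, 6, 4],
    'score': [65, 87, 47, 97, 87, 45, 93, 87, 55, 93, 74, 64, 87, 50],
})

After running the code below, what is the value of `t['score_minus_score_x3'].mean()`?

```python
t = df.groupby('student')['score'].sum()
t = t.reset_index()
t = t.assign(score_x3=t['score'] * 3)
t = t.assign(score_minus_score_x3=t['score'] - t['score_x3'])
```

group by student, sum of score:
student
Lena    561
Max     470
Name: score, dtype: int64
reset_index():
  student  score
0    Lena    561
1     Max    470
add column score_x3 = t['score'] * 3:
  student  score  score_x3
0    Lena    561      1683
1     Max    470      1410
add column score_minus_score_x3 = t['score'] - t['score_x3']:
  student  score  score_x3  score_minus_score_x3
0    Lena    561      1683                 -1122
1     Max    470      1410                  -940
mean of column 'score_minus_score_x3' → -1031.0

-1031.0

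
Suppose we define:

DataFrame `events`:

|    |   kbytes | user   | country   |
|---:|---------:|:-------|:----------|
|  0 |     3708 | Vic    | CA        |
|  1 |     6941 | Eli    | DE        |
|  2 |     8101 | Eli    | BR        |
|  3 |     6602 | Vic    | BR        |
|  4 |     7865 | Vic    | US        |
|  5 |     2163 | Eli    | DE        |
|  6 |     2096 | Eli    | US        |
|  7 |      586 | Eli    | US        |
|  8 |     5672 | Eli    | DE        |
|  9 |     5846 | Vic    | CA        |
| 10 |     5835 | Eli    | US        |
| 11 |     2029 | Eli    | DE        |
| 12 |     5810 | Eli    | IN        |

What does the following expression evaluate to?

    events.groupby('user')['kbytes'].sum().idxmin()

group by user, sum of kbytes:
user
Eli    39233
Vic    24021
Name: kbytes, dtype: int64

Vic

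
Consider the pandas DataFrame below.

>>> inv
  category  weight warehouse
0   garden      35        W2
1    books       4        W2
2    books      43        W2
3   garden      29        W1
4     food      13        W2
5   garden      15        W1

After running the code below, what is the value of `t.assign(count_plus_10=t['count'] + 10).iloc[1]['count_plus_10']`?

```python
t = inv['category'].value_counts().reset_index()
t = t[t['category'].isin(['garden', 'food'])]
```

value_counts of category:
category
garden    3
books     2
food      1
Name: count, dtype: int64
reset_index():
  category  count
0   garden      3
1    books      2
2     food      1
filter rows where category in ['garden', 'food']:
  category  count
0   garden      3
2     food      1
add column count_plus_10 = t['count'] + 10:
  category  count  count_plus_10
0   garden      3             13
2     food      1             11
value at position 1, column 'count_plus_10' → 11

11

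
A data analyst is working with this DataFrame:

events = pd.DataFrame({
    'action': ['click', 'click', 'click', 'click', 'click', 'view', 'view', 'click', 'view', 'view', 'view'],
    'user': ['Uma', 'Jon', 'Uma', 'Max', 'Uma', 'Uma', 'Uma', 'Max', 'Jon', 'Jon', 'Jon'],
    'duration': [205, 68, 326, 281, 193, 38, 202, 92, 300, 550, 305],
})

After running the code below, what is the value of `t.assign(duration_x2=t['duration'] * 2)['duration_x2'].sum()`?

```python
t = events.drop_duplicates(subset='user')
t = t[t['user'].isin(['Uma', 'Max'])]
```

drop duplicate user (keep=first):
  action user  duration
0  click  Uma       205
1  click  Jon        68
3  click  Max       281
filter rows where user in ['Uma', 'Max']:
  action user  duration
0  click  Uma       205
3  click  Max       281
add column duration_x2 = t['duration'] * 2:
  action user  duration  duration_x2
0  click  Uma       205          410
3  click  Max       281          562
Hence 972.

972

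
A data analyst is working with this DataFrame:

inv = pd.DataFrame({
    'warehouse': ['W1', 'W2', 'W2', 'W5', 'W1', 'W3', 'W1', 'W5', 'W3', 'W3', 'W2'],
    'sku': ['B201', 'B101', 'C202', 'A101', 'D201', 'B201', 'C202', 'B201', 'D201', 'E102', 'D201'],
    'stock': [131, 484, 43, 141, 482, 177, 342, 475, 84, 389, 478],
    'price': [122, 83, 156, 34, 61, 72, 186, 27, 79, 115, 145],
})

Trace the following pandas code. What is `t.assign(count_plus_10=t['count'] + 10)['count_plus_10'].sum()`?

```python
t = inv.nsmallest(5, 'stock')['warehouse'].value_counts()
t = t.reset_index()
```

45

take 5 rows with smallest stock:
  warehouse   sku  stock  price
2        W2  C202     43    156
8        W3  D201     84     79
0        W1  B201    131    122
3        W5  A101    141     34
5        W3  B201    177     72
value_counts of warehouse:
warehouse
W3    2
W2    1
W1    1
W5    1
Name: count, dtype: int64
reset_index():
  warehouse  count
0        W3      2
1        W2      1
2        W1      1
3        W5      1
add column count_plus_10 = t['count'] + 10:
  warehouse  count  count_plus_10
0        W3      2             12
1        W2      1             11
2        W1      1             11
3        W5      1             11
The sum of column 'count_plus_10' is 45.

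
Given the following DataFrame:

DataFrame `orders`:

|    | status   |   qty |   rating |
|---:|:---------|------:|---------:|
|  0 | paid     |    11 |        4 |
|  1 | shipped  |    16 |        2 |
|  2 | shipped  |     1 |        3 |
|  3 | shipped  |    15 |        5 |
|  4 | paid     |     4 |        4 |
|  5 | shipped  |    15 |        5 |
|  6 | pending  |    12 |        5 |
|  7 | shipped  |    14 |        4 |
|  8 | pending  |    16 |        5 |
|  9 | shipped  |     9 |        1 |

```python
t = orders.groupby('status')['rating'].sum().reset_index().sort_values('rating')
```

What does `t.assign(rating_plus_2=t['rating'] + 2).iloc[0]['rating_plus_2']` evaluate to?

10

group by status, sum of rating:
status
paid        8
pending    10
shipped    20
Name: rating, dtype: int64
reset_index():
    status  rating
0     paid       8
1  pending      10
2  shipped      20
sort by rating:
    status  rating
0     paid       8
1  pending      10
2  shipped      20
add column rating_plus_2 = t['rating'] + 2:
    status  rating  rating_plus_2
0     paid       8             10
1  pending      10             12
2  shipped      20             22
So iloc[0]['rating_plus_2'] = 10.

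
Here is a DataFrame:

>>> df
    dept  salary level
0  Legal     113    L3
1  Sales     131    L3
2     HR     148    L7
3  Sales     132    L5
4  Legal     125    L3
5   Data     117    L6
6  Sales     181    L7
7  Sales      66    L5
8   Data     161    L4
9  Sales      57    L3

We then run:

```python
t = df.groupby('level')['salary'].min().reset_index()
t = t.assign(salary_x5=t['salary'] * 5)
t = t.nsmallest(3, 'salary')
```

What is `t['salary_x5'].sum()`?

group by level, min of salary:
level
L3     57
L4    161
L5     66
L6    117
L7    148
Name: salary, dtype: int64
reset_index():
  level  salary
0    L3      57
1    L4     161
2    L5      66
3    L6     117
4    L7     148
add column salary_x5 = t['salary'] * 5:
  level  salary  salary_x5
0    L3      57        285
1    L4     161        805
2    L5      66        330
3    L6     117        585
4    L7     148        740
take 3 rows with smallest salary:
  level  salary  salary_x5
0    L3      57        285
2    L5      66        330
3    L6     117        585

1200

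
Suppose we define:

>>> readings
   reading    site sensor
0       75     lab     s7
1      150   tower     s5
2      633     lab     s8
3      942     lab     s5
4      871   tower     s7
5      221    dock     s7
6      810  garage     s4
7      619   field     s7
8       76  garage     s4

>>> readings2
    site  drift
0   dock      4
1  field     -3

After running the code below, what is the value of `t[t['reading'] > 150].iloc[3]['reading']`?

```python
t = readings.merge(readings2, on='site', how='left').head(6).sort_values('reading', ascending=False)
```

merge on 'site' (how='left') → 9 rows:
   reading    site sensor  drift
0       75     lab     s7    NaN
1      150   tower     s5    NaN
2      633     lab     s8    NaN
3      942     lab     s5    NaN
4      871   tower     s7    NaN
5      221    dock     s7    4.0
6      810  garage     s4    NaN
7      619   field     s7   -3.0
8       76  garage     s4    NaN
take first 6 rows:
   reading   site sensor  drift
0       75    lab     s7    NaN
1      150  tower     s5    NaN
2      633    lab     s8    NaN
3      942    lab     s5    NaN
4      871  tower     s7    NaN
5      221   dock     s7    4.0
sort by reading descending:
   reading   site sensor  drift
3      942    lab     s5    NaN
4      871  tower     s7    NaN
2      633    lab     s8    NaN
5      221   dock     s7    4.0
1      150  tower     s5    NaN
0       75    lab     s7    NaN
filter rows where reading > 150:
   reading   site sensor  drift
3      942    lab     s5    NaN
4      871  tower     s7    NaN
2      633    lab     s8    NaN
5      221   dock     s7    4.0
Taking the value at position 3, column 'reading' gives 221.

221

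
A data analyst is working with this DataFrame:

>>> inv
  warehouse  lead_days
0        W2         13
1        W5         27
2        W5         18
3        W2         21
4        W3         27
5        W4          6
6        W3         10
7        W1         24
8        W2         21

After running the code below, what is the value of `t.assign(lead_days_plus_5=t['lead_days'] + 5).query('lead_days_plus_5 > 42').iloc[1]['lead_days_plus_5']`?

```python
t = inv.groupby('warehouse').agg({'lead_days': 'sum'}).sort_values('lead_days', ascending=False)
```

group by warehouse, sum of lead_days:
           lead_days
warehouse           
W1                24
W2                55
W3                37
W4                 6
W5                45
sort by lead_days descending:
           lead_days
warehouse           
W2                55
W5                45
W3                37
W1                24
W4                 6
add column lead_days_plus_5 = t['lead_days'] + 5:
           lead_days  lead_days_plus_5
warehouse                             
W2                55                60
W5                45                50
W3                37                42
W1                24                29
W4                 6                11
filter rows where lead_days_plus_5 > 42:
           lead_days  lead_days_plus_5
warehouse                             
W2                55                60
W5                45                50

50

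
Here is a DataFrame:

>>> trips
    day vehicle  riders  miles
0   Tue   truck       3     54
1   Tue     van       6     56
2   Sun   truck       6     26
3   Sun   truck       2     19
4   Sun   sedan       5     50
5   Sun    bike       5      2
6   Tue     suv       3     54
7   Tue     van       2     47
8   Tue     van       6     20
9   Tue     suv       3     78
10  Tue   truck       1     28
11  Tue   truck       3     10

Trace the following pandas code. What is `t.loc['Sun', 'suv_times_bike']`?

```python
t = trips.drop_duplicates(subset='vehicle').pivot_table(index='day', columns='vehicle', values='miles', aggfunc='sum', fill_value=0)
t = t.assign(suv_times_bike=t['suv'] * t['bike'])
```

0

drop duplicate vehicle (keep=first):
   day vehicle  riders  miles
0  Tue   truck       3     54
1  Tue     van       6     56
4  Sun   sedan       5     50
5  Sun    bike       5      2
6  Tue     suv       3     54
pivot: rows=day, cols=vehicle, sum(miles):
vehicle  bike  sedan  suv  truck  van
day                                  
Sun         2     50    0      0    0
Tue         0      0   54     54   56
add column suv_times_bike = t['suv'] * t['bike']:
vehicle  bike  sedan  suv  truck  van  suv_times_bike
day                                                  
Sun         2     50    0      0    0               0
Tue         0      0   54     54   56               0
value at row 'Sun', column 'suv_times_bike' → 0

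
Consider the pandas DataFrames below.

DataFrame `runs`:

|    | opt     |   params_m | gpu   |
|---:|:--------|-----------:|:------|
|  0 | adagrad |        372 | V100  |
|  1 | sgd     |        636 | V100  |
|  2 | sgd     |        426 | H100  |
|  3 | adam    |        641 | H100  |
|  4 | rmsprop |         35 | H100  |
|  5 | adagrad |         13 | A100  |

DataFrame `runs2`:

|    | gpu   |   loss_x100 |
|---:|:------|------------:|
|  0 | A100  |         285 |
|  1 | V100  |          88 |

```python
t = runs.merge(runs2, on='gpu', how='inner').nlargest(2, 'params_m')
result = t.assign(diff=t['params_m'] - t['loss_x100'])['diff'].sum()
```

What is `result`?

832

merge on 'gpu' (how='inner') → 3 rows:
       opt  params_m   gpu  loss_x100
0  adagrad       372  V100         88
1      sgd       636  V100         88
2  adagrad        13  A100        285
take 2 rows with largest params_m:
       opt  params_m   gpu  loss_x100
1      sgd       636  V100         88
0  adagrad       372  V100         88
add column diff = t['params_m'] - t['loss_x100']:
       opt  params_m   gpu  loss_x100  diff
1      sgd       636  V100         88   548
0  adagrad       372  V100         88   284
Taking the sum of column 'diff' gives 832.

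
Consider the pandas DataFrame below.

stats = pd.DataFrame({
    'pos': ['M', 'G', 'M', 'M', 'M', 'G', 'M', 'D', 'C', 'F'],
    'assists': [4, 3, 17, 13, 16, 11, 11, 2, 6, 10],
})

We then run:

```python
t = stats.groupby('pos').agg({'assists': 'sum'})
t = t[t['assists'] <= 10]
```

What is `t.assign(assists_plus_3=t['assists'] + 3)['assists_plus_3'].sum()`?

group by pos, sum of assists:
     assists
pos         
C          6
D          2
F         10
G         14
M         61
filter rows where assists <= 10:
     assists
pos         
C          6
D          2
F         10
add column assists_plus_3 = t['assists'] + 3:
     assists  assists_plus_3
pos                         
C          6               9
D          2               5
F         10              13
Taking the sum of column 'assists_plus_3' gives 27.

27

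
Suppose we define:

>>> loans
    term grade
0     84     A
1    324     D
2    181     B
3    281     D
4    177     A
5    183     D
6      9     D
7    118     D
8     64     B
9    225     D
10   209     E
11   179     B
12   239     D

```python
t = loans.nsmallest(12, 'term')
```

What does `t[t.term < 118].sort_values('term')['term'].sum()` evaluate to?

157

take 12 rows with smallest term:
    term grade
6      9     D
8     64     B
0     84     A
7    118     D
4    177     A
11   179     B
2    181     B
5    183     D
10   209     E
9    225     D
12   239     D
3    281     D
filter rows where term < 118:
   term grade
6     9     D
8    64     B
0    84     A
sort by term:
   term grade
6     9     D
8    64     B
0    84     A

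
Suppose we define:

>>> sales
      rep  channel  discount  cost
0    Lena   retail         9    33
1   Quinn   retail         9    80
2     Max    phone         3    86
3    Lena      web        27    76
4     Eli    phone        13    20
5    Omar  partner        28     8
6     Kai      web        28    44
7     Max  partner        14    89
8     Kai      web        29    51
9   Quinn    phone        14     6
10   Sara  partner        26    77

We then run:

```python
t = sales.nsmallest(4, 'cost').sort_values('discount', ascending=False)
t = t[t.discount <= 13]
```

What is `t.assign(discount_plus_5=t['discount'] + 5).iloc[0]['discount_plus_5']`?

take 4 rows with smallest cost:
     rep  channel  discount  cost
9  Quinn    phone        14     6
5   Omar  partner        28     8
4    Eli    phone        13    20
0   Lena   retail         9    33
sort by discount descending:
     rep  channel  discount  cost
5   Omar  partner        28     8
9  Quinn    phone        14     6
4    Eli    phone        13    20
0   Lena   retail         9    33
filter rows where discount <= 13:
    rep channel  discount  cost
4   Eli   phone        13    20
0  Lena  retail         9    33
add column discount_plus_5 = t['discount'] + 5:
    rep channel  discount  cost  discount_plus_5
4   Eli   phone        13    20               18
0  Lena  retail         9    33               14
Reading off the value at position 0, column 'discount_plus_5', we get 18.

18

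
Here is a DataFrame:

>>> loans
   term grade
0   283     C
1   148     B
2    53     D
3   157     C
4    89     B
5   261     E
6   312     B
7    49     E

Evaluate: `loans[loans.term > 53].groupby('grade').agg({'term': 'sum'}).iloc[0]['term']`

filter rows where term > 53:
   term grade
0   283     C
1   148     B
3   157     C
4    89     B
5   261     E
6   312     B
group by grade, sum of term:
       term
grade      
B       549
C       440
E       261

549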